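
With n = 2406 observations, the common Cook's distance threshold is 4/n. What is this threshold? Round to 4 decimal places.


The threshold is 4/n.
4/2406 = 0.0017.

0.0017


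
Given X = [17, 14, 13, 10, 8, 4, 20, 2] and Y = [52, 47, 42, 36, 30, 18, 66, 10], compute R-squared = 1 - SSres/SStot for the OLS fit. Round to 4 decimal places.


Fit the OLS line: b0 = 5.4806, b1 = 2.9222.
SSres = 22.2417.
SStot = 2327.8750.
R^2 = 1 - 22.2417/2327.8750 = 0.9904.

0.9904


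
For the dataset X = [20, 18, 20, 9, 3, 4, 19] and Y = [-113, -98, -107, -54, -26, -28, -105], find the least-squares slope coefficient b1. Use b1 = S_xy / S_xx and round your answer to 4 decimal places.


First compute the means: xbar = 13.2857, ybar = -75.8571.
Then S_xx = sum((xi - xbar)^2) = 355.4286.
S_xy = sum((xi - xbar)(yi - ybar)) = -1780.2857.
b1 = S_xy / S_xx = -1780.2857 / 355.4286 = -5.0088.

-5.0088


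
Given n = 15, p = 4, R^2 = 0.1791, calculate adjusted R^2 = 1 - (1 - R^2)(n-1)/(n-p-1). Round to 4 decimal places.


Using the formula:
(1 - 0.1791) = 0.8209.
Multiply by 14/10: 0.8209 * 14 = 11.4926, then 11.4926 / 10 = 1.1493.
Adj R^2 = 1 - 1.1493 = -0.1493.

-0.1493


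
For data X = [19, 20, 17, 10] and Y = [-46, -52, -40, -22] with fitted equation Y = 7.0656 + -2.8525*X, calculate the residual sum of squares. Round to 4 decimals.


Predicted values from Y = 7.0656 + -2.8525*X.
Residuals: [1.1319, -2.0156, 1.4269, -0.5406].
SSres = 7.6721.

7.6721


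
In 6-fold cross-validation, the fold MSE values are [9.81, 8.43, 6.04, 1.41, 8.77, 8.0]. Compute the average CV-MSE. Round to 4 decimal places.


Add all fold MSEs: 42.4600.
Divide by k = 6: 42.4600/6 = 7.0767.

7.0767


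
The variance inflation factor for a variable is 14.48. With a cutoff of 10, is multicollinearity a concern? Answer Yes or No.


Compare VIF = 14.48 to the threshold of 10.
14.48 >= 10, so the answer is Yes.

Yes


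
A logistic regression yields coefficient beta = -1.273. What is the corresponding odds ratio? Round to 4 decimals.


exp(-1.273) = 0.2800.
So the odds ratio is 0.2800.

0.2800


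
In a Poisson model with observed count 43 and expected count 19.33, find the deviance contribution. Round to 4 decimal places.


y/mu = 43/19.33 = 2.224521 (approx.), and ln(43/19.33) = 0.799542.
y * ln(y/mu) = 43 * 0.799542 = 34.380306.
y - mu = 23.67.
D = 2 * (34.380306 - 23.67) = 21.420612, which rounds to 21.4206.

21.4206


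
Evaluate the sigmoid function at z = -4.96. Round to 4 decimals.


Compute exp(4.9600) = 142.5938.
Sigmoid = 1 / (1 + 142.5938) = 1 / 143.5938 = 0.0070.

0.0070


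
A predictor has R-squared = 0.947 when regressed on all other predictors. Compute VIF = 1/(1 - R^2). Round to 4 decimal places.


Denominator: 1 - 0.947 = 0.053.
VIF = 1 / 0.053 = 18.8679.

18.8679


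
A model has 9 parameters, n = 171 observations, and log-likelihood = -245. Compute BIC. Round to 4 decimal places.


k * ln(n) = 9 * ln(171) = 9 * 5.141664 = 46.274976.
-2 * loglik = -2 * (-245) = 490.
BIC = 46.274976 + 490 = 536.274976, which rounds to 536.2750.

536.2750


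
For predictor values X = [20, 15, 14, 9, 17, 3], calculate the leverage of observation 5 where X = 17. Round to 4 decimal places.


Compute xbar = 13.0000 with n = 6 observations.
SXX = 186.0000.
Leverage = 1/6 + (17 - 13.0000)^2/186.0000 = 0.2527.

0.2527


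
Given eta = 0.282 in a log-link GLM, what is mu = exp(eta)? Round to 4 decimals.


The inverse log link gives:
mu = exp(0.282) = 1.3258.

1.3258


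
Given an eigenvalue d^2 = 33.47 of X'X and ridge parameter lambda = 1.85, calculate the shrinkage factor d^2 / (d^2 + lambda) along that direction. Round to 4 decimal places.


Denominator = d^2 + lambda = 33.47 + 1.85 = 35.3200.
Shrinkage = 33.47 / 35.3200 = 0.9476.

0.9476


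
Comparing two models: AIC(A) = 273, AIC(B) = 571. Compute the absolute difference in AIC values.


Absolute difference = |273 - 571| = 298.
The model with lower AIC (A) is preferred.

298


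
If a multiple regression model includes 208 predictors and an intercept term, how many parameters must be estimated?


Total coefficients = number of predictors + 1 (for the intercept).
= 208 + 1 = 209.

209


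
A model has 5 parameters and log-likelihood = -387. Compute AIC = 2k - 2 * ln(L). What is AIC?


AIC = 2*5 - 2*(-387).
= 10 + 774 = 784.

784


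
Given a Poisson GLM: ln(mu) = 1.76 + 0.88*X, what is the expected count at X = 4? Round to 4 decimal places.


Linear predictor: eta = 1.76 + (0.88)(4) = 5.2800.
Expected count: mu = exp(5.2800) = 196.3699.

196.3699


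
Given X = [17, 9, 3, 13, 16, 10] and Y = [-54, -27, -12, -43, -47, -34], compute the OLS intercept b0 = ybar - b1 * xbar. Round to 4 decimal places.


The slope is b1 = -2.9150.
Sample means are xbar = 11.3333 and ybar = -36.1667.
Intercept: b0 = -36.1667 - (-2.9150)(11.3333) = -3.1300.

-3.1300


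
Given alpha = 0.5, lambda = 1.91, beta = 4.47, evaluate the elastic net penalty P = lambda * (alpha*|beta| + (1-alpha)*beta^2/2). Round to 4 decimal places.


L1 component = 0.5 * |4.47| = 2.2350.
L2 component = 0.5 * 4.47^2 / 2 = 4.9952.
Penalty = 1.91 * (2.2350 + 4.9952) = 1.91 * 7.2302 = 13.8097.

13.8097


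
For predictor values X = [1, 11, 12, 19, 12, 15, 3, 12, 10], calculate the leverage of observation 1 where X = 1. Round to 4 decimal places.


n = 9, xbar = 10.5556.
SXX = sum((xi - xbar)^2) = 246.2222.
h = 1/9 + (1 - 10.5556)^2 / 246.2222 = 0.4819.

0.4819


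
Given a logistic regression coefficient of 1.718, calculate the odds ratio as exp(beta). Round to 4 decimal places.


Odds ratio = exp(beta) = exp(1.718).
= 5.5734.

5.5734


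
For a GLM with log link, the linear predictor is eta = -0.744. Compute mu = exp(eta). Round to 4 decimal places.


The inverse log link gives:
mu = exp(-0.744) = 0.4752.

0.4752


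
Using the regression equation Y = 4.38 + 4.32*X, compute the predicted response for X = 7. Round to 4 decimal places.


Predicted value:
Y = 4.38 + (4.32)(7) = 4.38 + 30.2400 = 34.6200.

34.6200


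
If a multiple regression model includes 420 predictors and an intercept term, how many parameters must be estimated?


Each predictor gets one coefficient, plus one intercept.
Total parameters = 420 + 1 = 421.

421


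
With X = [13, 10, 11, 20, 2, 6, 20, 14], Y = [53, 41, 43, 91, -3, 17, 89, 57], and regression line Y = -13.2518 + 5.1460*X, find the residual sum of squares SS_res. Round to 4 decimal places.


Predicted values from Y = -13.2518 + 5.1460*X.
Residuals: [-0.6462, 2.7918, -0.3542, 1.3318, -0.0402, -0.6242, -0.6682, -1.7922].
SSres = 14.1606.

14.1606


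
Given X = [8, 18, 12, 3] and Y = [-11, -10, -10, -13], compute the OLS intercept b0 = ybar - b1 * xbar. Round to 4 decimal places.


The slope is b1 = 0.1988.
Sample means are xbar = 10.2500 and ybar = -11.0000.
Intercept: b0 = -11.0000 - (0.1988)(10.2500) = -13.0373.

-13.0373


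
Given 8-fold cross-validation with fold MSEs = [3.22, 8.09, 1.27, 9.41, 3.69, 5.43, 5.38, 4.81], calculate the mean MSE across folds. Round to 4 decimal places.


Add all fold MSEs: 41.3000.
Divide by k = 8: 41.3000/8 = 5.1625.

5.1625


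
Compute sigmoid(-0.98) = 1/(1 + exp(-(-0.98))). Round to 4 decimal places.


First, exp(0.9800) = 2.6645.
Then sigma(z) = 1/(1 + 2.6645) = 0.2729.

0.2729


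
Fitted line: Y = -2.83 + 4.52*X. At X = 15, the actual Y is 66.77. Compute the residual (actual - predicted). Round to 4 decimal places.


Predicted = -2.83 + 4.52 * 15 = 64.9700.
Residual = 66.77 - 64.9700 = 1.8000.

1.8000


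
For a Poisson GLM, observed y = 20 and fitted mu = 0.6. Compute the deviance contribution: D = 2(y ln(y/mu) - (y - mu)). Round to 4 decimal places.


y/mu = 20/0.6 = 33.333333 (approx.), and ln(20/0.6) = 3.506558.
y * ln(y/mu) = 20 * 3.506558 = 70.131160.
y - mu = 19.4.
D = 2 * (70.131160 - 19.4) = 101.462320, which rounds to 101.4623.

101.4623


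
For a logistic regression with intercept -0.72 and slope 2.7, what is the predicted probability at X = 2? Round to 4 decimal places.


z = -0.72 + 2.7 * 2 = 4.6800.
Sigmoid: P = 1 / (1 + exp(-4.6800)) = 0.9908.

0.9908


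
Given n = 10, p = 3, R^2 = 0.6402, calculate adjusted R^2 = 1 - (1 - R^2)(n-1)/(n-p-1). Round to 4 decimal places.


Adjusted R^2 = 1 - (1 - R^2) * (n-1)/(n-p-1).
(1 - R^2) = 0.3598.
(n-1)/(n-p-1) = 9/6.
(1 - R^2) * (n-1) = 0.3598 * 9 = 3.2382.
Divide by (n-p-1): 3.2382 / 6 = 0.5397.
Adj R^2 = 1 - 0.5397 = 0.4603.

0.4603


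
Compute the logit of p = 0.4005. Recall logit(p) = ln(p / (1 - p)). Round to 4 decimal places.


1 - p = 0.5995.
p/(1-p) = 0.6681.
logit = ln(0.6681) = -0.4034.

-0.4034


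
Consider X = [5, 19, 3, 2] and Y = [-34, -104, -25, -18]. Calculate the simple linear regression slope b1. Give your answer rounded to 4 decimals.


First compute the means: xbar = 7.2500, ybar = -45.2500.
Then S_xx = sum((xi - xbar)^2) = 188.7500.
S_xy = sum((xi - xbar)(yi - ybar)) = -944.7500.
b1 = S_xy / S_xx = -944.7500 / 188.7500 = -5.0053.

-5.0053


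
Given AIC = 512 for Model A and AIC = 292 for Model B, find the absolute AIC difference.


|AIC_A - AIC_B| = |512 - 292| = 220.
Model B is preferred (lower AIC).

220


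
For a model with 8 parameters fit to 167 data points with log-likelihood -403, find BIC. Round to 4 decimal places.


Compute k*ln(n) = 8*ln(167) = 8*5.117994 = 40.943952.
Then -2*loglik = 806.
BIC = 40.943952 + 806 = 846.943952, which rounds to 846.9440.

846.9440


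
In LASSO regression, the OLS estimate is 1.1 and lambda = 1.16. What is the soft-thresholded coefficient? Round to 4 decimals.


Absolute value: |1.1| = 1.1.
Compare to lambda = 1.16.
Since |beta| <= lambda, the coefficient is set to 0.

0.0000


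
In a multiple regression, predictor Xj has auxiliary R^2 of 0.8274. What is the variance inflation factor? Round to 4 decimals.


Using VIF = 1/(1 - R^2_j):
1 - 0.8274 = 0.1726.
VIF = 5.7937.

5.7937


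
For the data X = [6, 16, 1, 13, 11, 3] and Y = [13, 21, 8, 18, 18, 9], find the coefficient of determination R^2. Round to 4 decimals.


After computing the OLS fit (b0=7.0856, b1=0.8897):
SSres = 2.7015, SStot = 141.5000.
R^2 = 1 - 2.7015/141.5000 = 0.9809.

0.9809


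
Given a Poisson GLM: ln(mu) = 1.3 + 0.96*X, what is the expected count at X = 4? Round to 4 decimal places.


eta = 1.3 + 0.96 * 4 = 5.1400.
mu = exp(5.1400) = 170.7158.

170.7158


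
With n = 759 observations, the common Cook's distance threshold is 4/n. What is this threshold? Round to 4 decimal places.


The threshold is 4/n.
4/759 = 0.0053.

0.0053


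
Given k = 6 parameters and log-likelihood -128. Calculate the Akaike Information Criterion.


AIC = 2*6 - 2*(-128).
= 12 + 256 = 268.

268


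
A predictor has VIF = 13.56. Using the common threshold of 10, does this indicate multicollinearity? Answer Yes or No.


Compare VIF = 13.56 to the threshold of 10.
13.56 >= 10, so the answer is Yes.

Yes


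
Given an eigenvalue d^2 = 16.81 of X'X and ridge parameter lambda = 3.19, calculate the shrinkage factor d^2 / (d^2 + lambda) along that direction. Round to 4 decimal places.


Compute the denominator: 16.81 + 3.19 = 20.0000.
Shrinkage factor = 16.81 / 20.0000 = 0.8405.

0.8405


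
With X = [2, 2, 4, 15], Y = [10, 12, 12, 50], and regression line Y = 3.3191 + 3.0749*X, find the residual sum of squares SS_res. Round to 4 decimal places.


For each point, residual = actual - predicted.
Residuals: [0.5311, 2.5311, -3.6187, 0.5574].
Sum of squared residuals = 20.0942.

20.0942


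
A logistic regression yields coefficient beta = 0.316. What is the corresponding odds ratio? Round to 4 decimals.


exp(0.316) = 1.3716.
So the odds ratio is 1.3716.

1.3716


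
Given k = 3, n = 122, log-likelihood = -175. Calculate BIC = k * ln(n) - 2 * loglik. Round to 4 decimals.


ln(122) = 4.804021.
k * ln(n) = 3 * 4.804021 = 14.412063.
-2L = 350.
BIC = 14.412063 + 350 = 364.412063, which rounds to 364.4121.

364.4121


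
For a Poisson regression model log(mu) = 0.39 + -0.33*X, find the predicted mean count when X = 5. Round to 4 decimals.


eta = 0.39 + -0.33 * 5 = -1.2600.
mu = exp(-1.2600) = 0.2837.

0.2837


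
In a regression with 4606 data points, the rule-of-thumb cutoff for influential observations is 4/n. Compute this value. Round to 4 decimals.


Cook's distance cutoff = 4/n = 4/4606.
= 0.0009.

0.0009


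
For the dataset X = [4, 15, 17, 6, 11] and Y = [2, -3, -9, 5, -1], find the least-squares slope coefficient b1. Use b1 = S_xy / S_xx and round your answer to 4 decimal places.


First compute the means: xbar = 10.6000, ybar = -1.2000.
Then S_xx = sum((xi - xbar)^2) = 125.2000.
S_xy = sum((xi - xbar)(yi - ybar)) = -107.4000.
b1 = S_xy / S_xx = -107.4000 / 125.2000 = -0.8578.

-0.8578


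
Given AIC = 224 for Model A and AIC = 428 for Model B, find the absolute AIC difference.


Absolute difference = |224 - 428| = 204.
The model with lower AIC (A) is preferred.

204


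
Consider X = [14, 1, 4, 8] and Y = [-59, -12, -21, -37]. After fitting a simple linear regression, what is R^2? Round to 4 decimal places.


After computing the OLS fit (b0=-7.5119, b1=-3.6649):
SSres = 2.1108, SStot = 1274.7500.
R^2 = 1 - 2.1108/1274.7500 = 0.9983.

0.9983


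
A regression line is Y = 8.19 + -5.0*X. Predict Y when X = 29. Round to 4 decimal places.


Predicted value:
Y = 8.19 + (-5.0)(29) = 8.19 + -145.0000 = -136.8100.

-136.8100


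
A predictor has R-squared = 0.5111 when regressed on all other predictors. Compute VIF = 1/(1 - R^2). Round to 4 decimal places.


Denominator: 1 - 0.5111 = 0.4889.
VIF = 1 / 0.4889 = 2.0454.

2.0454


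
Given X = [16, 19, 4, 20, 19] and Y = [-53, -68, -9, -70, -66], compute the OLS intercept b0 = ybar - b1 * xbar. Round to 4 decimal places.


Compute b1 = -3.8397 from the OLS formula.
With xbar = 15.6000 and ybar = -53.2000, the intercept is:
b0 = -53.2000 - -3.8397 * 15.6000 = 6.6998.

6.6998


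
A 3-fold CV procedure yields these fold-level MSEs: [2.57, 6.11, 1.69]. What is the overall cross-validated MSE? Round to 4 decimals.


Add all fold MSEs: 10.3700.
Divide by k = 3: 10.3700/3 = 3.4567.

3.4567


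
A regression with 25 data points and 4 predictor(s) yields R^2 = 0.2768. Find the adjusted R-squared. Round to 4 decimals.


Plug in: Adj R^2 = 1 - (1 - 0.2768) * 24/20.
= 1 - 0.7232 * 24/20
= 1 - 17.3568 / 20
= 1 - 0.8678 = 0.1322.

0.1322


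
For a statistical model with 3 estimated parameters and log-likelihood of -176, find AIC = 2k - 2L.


AIC = 2k - 2*loglik = 2(3) - 2(-176).
= 6 + 352 = 358.

358


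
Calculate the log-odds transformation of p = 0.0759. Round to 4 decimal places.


Compute the odds: 0.0759/0.9241 = 0.0821.
Take the natural log: ln(0.0821) = -2.4994.

-2.4994


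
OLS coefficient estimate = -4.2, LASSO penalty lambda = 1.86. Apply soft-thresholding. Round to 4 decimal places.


|beta_OLS| = 4.2.
lambda = 1.86.
Since |beta| > lambda, coefficient = sign(beta)*(|beta| - lambda) = -2.3400.
Result = -2.3400.

-2.3400


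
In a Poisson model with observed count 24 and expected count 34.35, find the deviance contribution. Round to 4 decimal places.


First: ln(24/34.35) = -0.358548.
Then: 24 * -0.358548 = -8.605152.
y - mu = 24 - 34.35 = -10.35.
D = 2(-8.605152 - -10.35) = 3.489696, which rounds to 3.4897.

3.4897


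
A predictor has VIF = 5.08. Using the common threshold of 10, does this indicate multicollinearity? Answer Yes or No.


The threshold is 10.
VIF = 5.08 is < 10.
Multicollinearity indication: No.

No


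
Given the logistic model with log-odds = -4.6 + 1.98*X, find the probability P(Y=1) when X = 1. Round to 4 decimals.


Compute z = -4.6 + (1.98)(1) = -2.6200.
exp(-z) = 13.7357.
P = 1/(1 + 13.7357) = 0.0679.

0.0679


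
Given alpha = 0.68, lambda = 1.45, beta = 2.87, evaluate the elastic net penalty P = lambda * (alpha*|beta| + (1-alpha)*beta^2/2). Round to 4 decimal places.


L1 component = 0.68 * |2.87| = 1.9516.
L2 component = 0.32 * 2.87^2 / 2 = 1.3179.
Penalty = 1.45 * (1.9516 + 1.3179) = 1.45 * 3.2695 = 4.7408.

4.7408


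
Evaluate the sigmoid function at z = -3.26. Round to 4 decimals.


exp(3.2600) = 26.0495.
1 + exp(-z) = 27.0495.
sigmoid = 1/27.0495 = 0.0370.

0.0370


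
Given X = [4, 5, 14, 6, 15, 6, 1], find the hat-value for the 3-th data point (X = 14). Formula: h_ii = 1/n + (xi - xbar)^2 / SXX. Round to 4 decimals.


Mean of X: xbar = 7.2857.
SXX = 163.4286.
For X = 14: h = 1/7 + (14 - 7.2857)^2/163.4286 = 0.4187.

0.4187


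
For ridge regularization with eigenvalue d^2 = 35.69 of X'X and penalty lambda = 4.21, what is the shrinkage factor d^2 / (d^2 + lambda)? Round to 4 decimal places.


Compute the denominator: 35.69 + 4.21 = 39.9000.
Shrinkage factor = 35.69 / 39.9000 = 0.8945.

0.8945


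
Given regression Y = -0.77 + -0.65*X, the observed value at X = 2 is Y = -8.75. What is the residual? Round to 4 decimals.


Compute yhat = -0.77 + (-0.65)(2) = -2.0700.
Residual = actual - predicted = -8.75 - -2.0700 = -6.6800.

-6.6800


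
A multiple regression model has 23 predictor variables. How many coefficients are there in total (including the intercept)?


Each predictor gets one coefficient, plus one intercept.
Total parameters = 23 + 1 = 24.

24


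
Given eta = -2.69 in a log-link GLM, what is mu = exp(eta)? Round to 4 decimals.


The inverse log link gives:
mu = exp(-2.69) = 0.0679.

0.0679


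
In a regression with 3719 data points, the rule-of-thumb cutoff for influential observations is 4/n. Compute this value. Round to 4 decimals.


Cook's distance cutoff = 4/n = 4/3719.
= 0.0011.

0.0011


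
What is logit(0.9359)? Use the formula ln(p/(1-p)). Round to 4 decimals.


The odds are p/(1-p) = 0.9359 / 0.0641 = 14.6006.
logit(p) = ln(14.6006) = 2.6811.

2.6811


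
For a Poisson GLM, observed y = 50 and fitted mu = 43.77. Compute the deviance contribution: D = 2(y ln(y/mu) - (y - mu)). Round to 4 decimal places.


First: ln(50/43.77) = 0.133074.
Then: 50 * 0.133074 = 6.653700.
y - mu = 50 - 43.77 = 6.23.
D = 2(6.653700 - 6.23) = 0.847400, which rounds to 0.8474.

0.8474


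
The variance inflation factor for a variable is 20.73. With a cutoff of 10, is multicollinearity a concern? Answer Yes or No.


Check: VIF = 20.73 vs threshold = 10.
Since 20.73 >= 10, the answer is Yes.

Yes


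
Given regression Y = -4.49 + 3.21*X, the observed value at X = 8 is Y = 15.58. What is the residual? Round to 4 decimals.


Predicted = -4.49 + 3.21 * 8 = 21.1900.
Residual = 15.58 - 21.1900 = -5.6100.

-5.6100


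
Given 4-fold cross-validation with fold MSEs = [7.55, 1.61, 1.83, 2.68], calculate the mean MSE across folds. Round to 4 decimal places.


Add all fold MSEs: 13.6700.
Divide by k = 4: 13.6700/4 = 3.4175.

3.4175


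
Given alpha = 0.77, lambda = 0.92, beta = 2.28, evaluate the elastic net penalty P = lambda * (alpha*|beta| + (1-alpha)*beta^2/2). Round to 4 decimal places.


L1 component = 0.77 * |2.28| = 1.7556.
L2 component = 0.23 * 2.28^2 / 2 = 0.5978.
Penalty = 0.92 * (1.7556 + 0.5978) = 0.92 * 2.3534 = 2.1651.

2.1651


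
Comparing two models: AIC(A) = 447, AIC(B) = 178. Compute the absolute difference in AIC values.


Absolute difference = |447 - 178| = 269.
The model with lower AIC (B) is preferred.

269


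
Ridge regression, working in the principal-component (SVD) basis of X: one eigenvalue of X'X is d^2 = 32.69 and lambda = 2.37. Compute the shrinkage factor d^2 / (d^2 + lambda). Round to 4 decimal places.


d^2 + lambda = 32.69 + 2.37 = 35.0600.
Shrinkage factor = 32.69/35.0600 = 0.9324.

0.9324


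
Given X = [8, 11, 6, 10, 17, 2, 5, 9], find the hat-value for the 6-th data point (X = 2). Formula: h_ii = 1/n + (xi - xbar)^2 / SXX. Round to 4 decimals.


n = 8, xbar = 8.5000.
SXX = sum((xi - xbar)^2) = 142.0000.
h = 1/8 + (2 - 8.5000)^2 / 142.0000 = 0.4225.

0.4225


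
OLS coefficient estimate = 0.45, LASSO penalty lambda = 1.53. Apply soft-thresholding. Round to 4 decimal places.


Absolute value: |0.45| = 0.45.
Compare to lambda = 1.53.
Since |beta| <= lambda, the coefficient is set to 0.

0.0000


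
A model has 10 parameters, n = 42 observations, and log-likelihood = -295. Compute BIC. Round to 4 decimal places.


k * ln(n) = 10 * ln(42) = 10 * 3.737670 = 37.376700.
-2 * loglik = -2 * (-295) = 590.
BIC = 37.376700 + 590 = 627.376700, which rounds to 627.3767.

627.3767


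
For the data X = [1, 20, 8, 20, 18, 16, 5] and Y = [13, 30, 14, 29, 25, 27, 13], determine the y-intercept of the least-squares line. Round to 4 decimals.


Compute b1 = 0.9725 from the OLS formula.
With xbar = 12.5714 and ybar = 21.5714, the intercept is:
b0 = 21.5714 - 0.9725 * 12.5714 = 9.3456.

9.3456


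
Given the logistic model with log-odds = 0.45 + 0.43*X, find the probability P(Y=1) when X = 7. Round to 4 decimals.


Linear predictor: z = 0.45 + 0.43 * 7 = 3.4600.
P = 1/(1 + exp(-3.4600)) = 1/(1 + 0.0314) = 0.9695.

0.9695


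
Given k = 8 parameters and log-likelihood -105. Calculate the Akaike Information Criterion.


AIC = 2*8 - 2*(-105).
= 16 + 210 = 226.

226


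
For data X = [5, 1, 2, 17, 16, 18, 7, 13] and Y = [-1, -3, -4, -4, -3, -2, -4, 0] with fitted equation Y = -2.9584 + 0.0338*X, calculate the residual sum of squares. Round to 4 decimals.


Predicted values from Y = -2.9584 + 0.0338*X.
Residuals: [1.7894, -0.0754, -1.1092, -1.6162, -0.5824, 0.3500, -1.2782, 2.5190].
SSres = 15.4909.

15.4909


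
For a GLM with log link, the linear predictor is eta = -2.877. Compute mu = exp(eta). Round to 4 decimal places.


Apply the inverse link:
mu = e^-2.877 = 0.0563.

0.0563


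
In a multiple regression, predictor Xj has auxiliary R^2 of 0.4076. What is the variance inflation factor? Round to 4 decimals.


VIF = 1 / (1 - 0.4076).
= 1 / 0.5924 = 1.6880.

1.6880


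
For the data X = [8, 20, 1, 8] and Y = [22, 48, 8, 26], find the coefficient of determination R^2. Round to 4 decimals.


After computing the OLS fit (b0=6.6827, b1=2.0884):
SSres = 9.5422, SStot = 824.0000.
R^2 = 1 - 9.5422/824.0000 = 0.9884.

0.9884


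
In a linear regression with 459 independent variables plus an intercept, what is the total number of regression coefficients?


Each predictor gets one coefficient, plus one intercept.
Total parameters = 459 + 1 = 460.

460


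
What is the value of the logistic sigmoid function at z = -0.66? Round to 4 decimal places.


First, exp(0.6600) = 1.9348.
Then sigma(z) = 1/(1 + 1.9348) = 0.3407.

0.3407


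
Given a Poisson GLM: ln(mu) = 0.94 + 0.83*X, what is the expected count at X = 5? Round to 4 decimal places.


Compute eta = 0.94 + 0.83 * 5 = 5.0900.
Apply inverse link: mu = e^5.0900 = 162.3899.

162.3899


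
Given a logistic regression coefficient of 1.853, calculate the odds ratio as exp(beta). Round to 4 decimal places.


exp(1.853) = 6.3789.
So the odds ratio is 6.3789.

6.3789


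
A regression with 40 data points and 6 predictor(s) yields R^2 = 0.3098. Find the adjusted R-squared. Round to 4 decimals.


Adjusted R^2 = 1 - (1 - R^2) * (n-1)/(n-p-1).
(1 - R^2) = 0.6902.
(n-1)/(n-p-1) = 39/33.
(1 - R^2) * (n-1) = 0.6902 * 39 = 26.9178.
Divide by (n-p-1): 26.9178 / 33 = 0.8157.
Adj R^2 = 1 - 0.8157 = 0.1843.

0.1843


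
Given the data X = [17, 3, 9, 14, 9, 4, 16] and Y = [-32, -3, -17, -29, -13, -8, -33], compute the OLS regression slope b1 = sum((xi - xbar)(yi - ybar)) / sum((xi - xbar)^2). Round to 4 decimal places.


The sample means are xbar = 10.2857 and ybar = -19.2857.
Compute S_xx = 187.4286 and S_xy = -400.4286.
Slope b1 = S_xy / S_xx = -400.4286 / 187.4286 = -2.1364.

-2.1364


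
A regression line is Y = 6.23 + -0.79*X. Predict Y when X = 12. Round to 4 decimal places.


Predicted value:
Y = 6.23 + (-0.79)(12) = 6.23 + -9.4800 = -3.2500.

-3.2500


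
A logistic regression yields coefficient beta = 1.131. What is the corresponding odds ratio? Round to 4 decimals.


Odds ratio = exp(beta) = exp(1.131).
= 3.0988.

3.0988


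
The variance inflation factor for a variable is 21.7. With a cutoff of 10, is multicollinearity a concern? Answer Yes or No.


Compare VIF = 21.7 to the threshold of 10.
21.7 >= 10, so the answer is Yes.

Yes


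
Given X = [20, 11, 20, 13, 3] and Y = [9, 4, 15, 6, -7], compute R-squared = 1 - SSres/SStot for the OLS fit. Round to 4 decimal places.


Fit the OLS line: b0 = -9.1988, b1 = 1.0895.
SSres = 22.3897.
SStot = 261.2000.
R^2 = 1 - 22.3897/261.2000 = 0.9143.

0.9143


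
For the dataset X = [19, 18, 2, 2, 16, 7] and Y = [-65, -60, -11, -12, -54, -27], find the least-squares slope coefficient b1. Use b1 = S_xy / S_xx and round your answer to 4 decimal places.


Calculate xbar = 10.6667, ybar = -38.1667.
S_xx = 315.3333, S_xy = -971.3333.
Using b1 = S_xy / S_xx = -971.3333 / 315.3333, we get b1 = -3.0803.

-3.0803


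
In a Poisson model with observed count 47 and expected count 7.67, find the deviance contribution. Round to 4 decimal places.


First: ln(47/7.67) = 1.812831.
Then: 47 * 1.812831 = 85.203057.
y - mu = 47 - 7.67 = 39.33.
D = 2(85.203057 - 39.33) = 91.746114, which rounds to 91.7461.

91.7461


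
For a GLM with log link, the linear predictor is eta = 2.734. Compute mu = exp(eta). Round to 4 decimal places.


The inverse log link gives:
mu = exp(2.734) = 15.3943.

15.3943


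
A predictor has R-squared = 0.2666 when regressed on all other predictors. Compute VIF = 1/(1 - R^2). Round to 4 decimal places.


Denominator: 1 - 0.2666 = 0.7334.
VIF = 1 / 0.7334 = 1.3635.

1.3635


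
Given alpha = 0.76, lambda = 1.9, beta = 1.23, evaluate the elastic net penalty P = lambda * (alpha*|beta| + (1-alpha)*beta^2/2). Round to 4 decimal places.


L1 component = 0.76 * |1.23| = 0.9348.
L2 component = 0.24 * 1.23^2 / 2 = 0.1815.
Penalty = 1.9 * (0.9348 + 0.1815) = 1.9 * 1.1163 = 2.1211.

2.1211


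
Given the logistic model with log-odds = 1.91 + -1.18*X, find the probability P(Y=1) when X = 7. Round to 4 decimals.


Compute z = 1.91 + (-1.18)(7) = -6.3500.
exp(-z) = 572.4927.
P = 1/(1 + 572.4927) = 0.0017.

0.0017


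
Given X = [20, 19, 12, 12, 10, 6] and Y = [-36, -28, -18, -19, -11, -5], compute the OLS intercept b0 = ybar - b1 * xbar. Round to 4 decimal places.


The slope is b1 = -2.0403.
Sample means are xbar = 13.1667 and ybar = -19.5000.
Intercept: b0 = -19.5000 - (-2.0403)(13.1667) = 7.3636.

7.3636


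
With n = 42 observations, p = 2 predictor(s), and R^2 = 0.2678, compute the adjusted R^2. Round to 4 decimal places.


Adjusted R^2 = 1 - (1 - R^2) * (n-1)/(n-p-1).
(1 - R^2) = 0.7322.
(n-1)/(n-p-1) = 41/39.
(1 - R^2) * (n-1) = 0.7322 * 41 = 30.0202.
Divide by (n-p-1): 30.0202 / 39 = 0.7697.
Adj R^2 = 1 - 0.7697 = 0.2303.

0.2303


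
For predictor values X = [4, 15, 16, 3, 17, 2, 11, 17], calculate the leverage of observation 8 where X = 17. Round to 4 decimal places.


Mean of X: xbar = 10.6250.
SXX = 305.8750.
For X = 17: h = 1/8 + (17 - 10.6250)^2/305.8750 = 0.2579.

0.2579


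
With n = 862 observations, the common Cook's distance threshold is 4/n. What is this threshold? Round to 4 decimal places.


Cook's distance cutoff = 4/n = 4/862.
= 0.0046.

0.0046


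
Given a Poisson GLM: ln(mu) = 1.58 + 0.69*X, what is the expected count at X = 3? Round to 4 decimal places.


Linear predictor: eta = 1.58 + (0.69)(3) = 3.6500.
Expected count: mu = exp(3.6500) = 38.4747.

38.4747


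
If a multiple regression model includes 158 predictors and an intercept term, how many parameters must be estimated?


Including the intercept, the model has 158 predictor coefficients + 1 intercept.
Total = 159.

159


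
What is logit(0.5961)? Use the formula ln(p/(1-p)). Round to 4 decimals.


1 - p = 0.4039.
p/(1-p) = 1.4759.
logit = ln(1.4759) = 0.3892.

0.3892


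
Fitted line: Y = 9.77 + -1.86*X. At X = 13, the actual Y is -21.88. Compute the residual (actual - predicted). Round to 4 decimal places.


Compute yhat = 9.77 + (-1.86)(13) = -14.4100.
Residual = actual - predicted = -21.88 - -14.4100 = -7.4700.

-7.4700


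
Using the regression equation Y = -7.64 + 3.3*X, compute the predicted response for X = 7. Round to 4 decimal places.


Substitute X = 7 into the equation:
Y = -7.64 + 3.3 * 7 = -7.64 + 23.1000 = 15.4600.

15.4600


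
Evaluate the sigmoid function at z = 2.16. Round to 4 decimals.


exp(-2.1600) = 0.1153.
1 + exp(-z) = 1.1153.
sigmoid = 1/1.1153 = 0.8966.

0.8966


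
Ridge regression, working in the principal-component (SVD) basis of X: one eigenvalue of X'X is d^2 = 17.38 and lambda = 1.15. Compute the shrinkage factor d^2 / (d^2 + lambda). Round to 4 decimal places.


Compute the denominator: 17.38 + 1.15 = 18.5300.
Shrinkage factor = 17.38 / 18.5300 = 0.9379.

0.9379


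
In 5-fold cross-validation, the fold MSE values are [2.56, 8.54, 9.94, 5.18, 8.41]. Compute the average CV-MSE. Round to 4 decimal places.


Add all fold MSEs: 34.6300.
Divide by k = 5: 34.6300/5 = 6.9260.

6.9260


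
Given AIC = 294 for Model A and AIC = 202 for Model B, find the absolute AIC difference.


Compute |294 - 202| = 92.
Model B has the smaller AIC.

92


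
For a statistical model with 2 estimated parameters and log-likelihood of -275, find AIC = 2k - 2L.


AIC = 2k - 2*loglik = 2(2) - 2(-275).
= 4 + 550 = 554.

554


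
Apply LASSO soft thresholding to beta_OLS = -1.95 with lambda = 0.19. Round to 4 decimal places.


Check: |-1.95| = 1.95 vs lambda = 0.19.
Since |beta| > lambda, coefficient = sign(beta)*(|beta| - lambda) = -1.7600.
Soft-thresholded coefficient = -1.7600.

-1.7600


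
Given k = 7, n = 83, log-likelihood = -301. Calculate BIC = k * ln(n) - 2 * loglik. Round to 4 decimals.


ln(83) = 4.418841.
k * ln(n) = 7 * 4.418841 = 30.931887.
-2L = 602.
BIC = 30.931887 + 602 = 632.931887, which rounds to 632.9319.

632.9319


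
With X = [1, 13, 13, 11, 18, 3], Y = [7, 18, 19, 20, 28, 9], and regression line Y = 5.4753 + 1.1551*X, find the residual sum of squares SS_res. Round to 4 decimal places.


For each point, residual = actual - predicted.
Residuals: [0.3696, -2.4916, -1.4916, 1.8186, 1.7329, 0.0594].
Sum of squared residuals = 14.8833.

14.8833


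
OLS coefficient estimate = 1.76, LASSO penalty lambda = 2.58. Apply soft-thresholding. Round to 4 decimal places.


Absolute value: |1.76| = 1.76.
Compare to lambda = 2.58.
Since |beta| <= lambda, the coefficient is set to 0.

0.0000


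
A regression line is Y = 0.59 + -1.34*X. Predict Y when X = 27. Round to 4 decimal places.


Plug X = 27 into Y = 0.59 + -1.34*X:
Y = 0.59 + -36.1800 = -35.5900.

-35.5900


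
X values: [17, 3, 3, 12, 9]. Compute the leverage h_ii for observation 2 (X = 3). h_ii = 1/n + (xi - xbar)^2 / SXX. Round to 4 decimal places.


Mean of X: xbar = 8.8000.
SXX = 144.8000.
For X = 3: h = 1/5 + (3 - 8.8000)^2/144.8000 = 0.4323.

0.4323


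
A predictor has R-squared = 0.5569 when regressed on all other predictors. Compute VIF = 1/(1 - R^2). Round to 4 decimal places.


Using VIF = 1/(1 - R^2_j):
1 - 0.5569 = 0.4431.
VIF = 2.2568.

2.2568


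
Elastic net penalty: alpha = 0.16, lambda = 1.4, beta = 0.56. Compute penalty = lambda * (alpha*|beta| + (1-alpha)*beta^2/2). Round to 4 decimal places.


Compute:
L1 = 0.16 * 0.56 = 0.0896.
L2 = 0.84 * 0.56^2 / 2 = 0.1317.
Penalty = 1.4 * (0.0896 + 0.1317) = 0.3098.

0.3098


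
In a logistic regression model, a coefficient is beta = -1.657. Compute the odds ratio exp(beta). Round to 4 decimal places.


exp(-1.657) = 0.1907.
So the odds ratio is 0.1907.

0.1907


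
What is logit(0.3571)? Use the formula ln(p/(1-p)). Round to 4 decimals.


Compute the odds: 0.3571/0.6429 = 0.5555.
Take the natural log: ln(0.5555) = -0.5880.

-0.5880


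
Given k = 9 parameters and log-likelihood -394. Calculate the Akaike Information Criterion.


Compute:
2k = 2*9 = 18.
-2*loglik = -2*(-394) = 788.
AIC = 18 + 788 = 806.

806


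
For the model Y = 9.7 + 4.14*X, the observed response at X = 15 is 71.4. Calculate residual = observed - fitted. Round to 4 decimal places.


Predicted = 9.7 + 4.14 * 15 = 71.8000.
Residual = 71.4 - 71.8000 = -0.4000.

-0.4000


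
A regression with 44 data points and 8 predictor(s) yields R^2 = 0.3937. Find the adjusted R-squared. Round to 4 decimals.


Plug in: Adj R^2 = 1 - (1 - 0.3937) * 43/35.
= 1 - 0.6063 * 43/35
= 1 - 26.0709 / 35
= 1 - 0.7449 = 0.2551.

0.2551


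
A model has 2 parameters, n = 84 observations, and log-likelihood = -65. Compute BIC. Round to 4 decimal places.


k * ln(n) = 2 * ln(84) = 2 * 4.430817 = 8.861634.
-2 * loglik = -2 * (-65) = 130.
BIC = 8.861634 + 130 = 138.861634, which rounds to 138.8616.

138.8616


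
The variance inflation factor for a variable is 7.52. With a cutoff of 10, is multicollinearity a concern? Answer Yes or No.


Check: VIF = 7.52 vs threshold = 10.
Since 7.52 < 10, the answer is No.

No


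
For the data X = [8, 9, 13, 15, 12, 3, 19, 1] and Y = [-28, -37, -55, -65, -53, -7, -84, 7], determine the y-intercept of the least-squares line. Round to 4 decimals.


Compute b1 = -5.0118 from the OLS formula.
With xbar = 10.0000 and ybar = -40.2500, the intercept is:
b0 = -40.2500 - -5.0118 * 10.0000 = 9.8681.

9.8681


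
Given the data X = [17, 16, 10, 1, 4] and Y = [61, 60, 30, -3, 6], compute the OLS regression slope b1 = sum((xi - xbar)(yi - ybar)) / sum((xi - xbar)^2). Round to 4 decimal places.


The sample means are xbar = 9.6000 and ybar = 30.8000.
Compute S_xx = 201.2000 and S_xy = 839.6000.
Slope b1 = S_xy / S_xx = 839.6000 / 201.2000 = 4.1730.

4.1730


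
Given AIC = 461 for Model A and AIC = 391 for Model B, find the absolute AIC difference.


Absolute difference = |461 - 391| = 70.
The model with lower AIC (B) is preferred.

70


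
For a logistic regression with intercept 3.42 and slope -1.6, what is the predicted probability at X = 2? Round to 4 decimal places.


Linear predictor: z = 3.42 + -1.6 * 2 = 0.2200.
P = 1/(1 + exp(-0.2200)) = 1/(1 + 0.8025) = 0.5548.

0.5548


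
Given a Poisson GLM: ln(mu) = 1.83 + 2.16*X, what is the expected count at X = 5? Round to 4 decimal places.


eta = 1.83 + 2.16 * 5 = 12.6300.
mu = exp(12.6300) = 305590.1182.

305590.1182


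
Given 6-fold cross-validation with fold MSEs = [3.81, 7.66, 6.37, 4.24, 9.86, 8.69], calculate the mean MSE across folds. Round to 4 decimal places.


Total MSE across folds = 40.6300.
CV-MSE = 40.6300/6 = 6.7717.

6.7717


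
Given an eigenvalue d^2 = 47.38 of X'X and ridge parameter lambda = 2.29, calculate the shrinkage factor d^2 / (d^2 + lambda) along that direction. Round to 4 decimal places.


d^2 + lambda = 47.38 + 2.29 = 49.6700.
Shrinkage factor = 47.38/49.6700 = 0.9539.

0.9539


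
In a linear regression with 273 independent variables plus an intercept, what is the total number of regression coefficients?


Total coefficients = number of predictors + 1 (for the intercept).
= 273 + 1 = 274.

274


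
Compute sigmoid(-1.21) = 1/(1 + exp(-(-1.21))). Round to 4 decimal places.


First, exp(1.2100) = 3.3535.
Then sigma(z) = 1/(1 + 3.3535) = 0.2297.

0.2297


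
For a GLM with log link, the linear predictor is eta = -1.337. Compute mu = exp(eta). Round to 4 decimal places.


Apply the inverse link:
mu = e^-1.337 = 0.2626.

0.2626


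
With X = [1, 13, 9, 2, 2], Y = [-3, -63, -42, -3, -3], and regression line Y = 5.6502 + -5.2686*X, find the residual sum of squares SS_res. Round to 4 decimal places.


Predicted values from Y = 5.6502 + -5.2686*X.
Residuals: [-3.3816, -0.1584, -0.2328, 1.8870, 1.8870].
SSres = 18.6360.

18.6360


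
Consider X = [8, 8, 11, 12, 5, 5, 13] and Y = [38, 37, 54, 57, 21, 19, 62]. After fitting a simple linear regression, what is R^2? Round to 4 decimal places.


The fitted line is Y = -5.8000 + 5.3000*X.
SSres = 9.2000, SStot = 1774.8571.
R^2 = 1 - SSres/SStot = 0.9948.

0.9948


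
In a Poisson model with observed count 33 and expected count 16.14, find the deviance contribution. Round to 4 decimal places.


Compute y*ln(y/mu) = 33*ln(33/16.14) = 33*0.715207 = 23.601831.
y - mu = 16.86.
D = 2*(23.601831 - (16.86)) = 13.483662, which rounds to 13.4837.

13.4837


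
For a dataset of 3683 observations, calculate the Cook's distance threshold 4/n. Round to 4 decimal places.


The threshold is 4/n.
4/3683 = 0.0011.

0.0011


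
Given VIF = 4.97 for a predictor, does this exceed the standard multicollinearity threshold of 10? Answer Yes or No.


The threshold is 10.
VIF = 4.97 is < 10.
Multicollinearity indication: No.

No


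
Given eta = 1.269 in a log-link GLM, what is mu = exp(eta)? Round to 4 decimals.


mu = exp(eta) = exp(1.269).
= 3.5573.

3.5573


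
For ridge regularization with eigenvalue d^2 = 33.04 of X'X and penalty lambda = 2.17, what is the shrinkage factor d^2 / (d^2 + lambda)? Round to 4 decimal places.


d^2 + lambda = 33.04 + 2.17 = 35.2100.
Shrinkage factor = 33.04/35.2100 = 0.9384.

0.9384


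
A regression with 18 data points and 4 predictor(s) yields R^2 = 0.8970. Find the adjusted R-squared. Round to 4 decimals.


Adjusted R^2 = 1 - (1 - R^2) * (n-1)/(n-p-1).
(1 - R^2) = 0.1030.
(n-1)/(n-p-1) = 17/13.
(1 - R^2) * (n-1) = 0.1030 * 17 = 1.7510.
Divide by (n-p-1): 1.7510 / 13 = 0.1347.
Adj R^2 = 1 - 0.1347 = 0.8653.

0.8653


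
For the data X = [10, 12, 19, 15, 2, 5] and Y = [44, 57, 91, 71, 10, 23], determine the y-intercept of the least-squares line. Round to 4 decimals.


Compute b1 = 4.7848 from the OLS formula.
With xbar = 10.5000 and ybar = 49.3333, the intercept is:
b0 = 49.3333 - 4.7848 * 10.5000 = -0.9072.

-0.9072


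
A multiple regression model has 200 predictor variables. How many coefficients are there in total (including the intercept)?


Including the intercept, the model has 200 predictor coefficients + 1 intercept.
Total = 201.

201


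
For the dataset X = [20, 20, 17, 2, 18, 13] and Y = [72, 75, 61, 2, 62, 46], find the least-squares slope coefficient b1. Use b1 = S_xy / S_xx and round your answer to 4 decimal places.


First compute the means: xbar = 15.0000, ybar = 53.0000.
Then S_xx = sum((xi - xbar)^2) = 236.0000.
S_xy = sum((xi - xbar)(yi - ybar)) = 925.0000.
b1 = S_xy / S_xx = 925.0000 / 236.0000 = 3.9195.

3.9195


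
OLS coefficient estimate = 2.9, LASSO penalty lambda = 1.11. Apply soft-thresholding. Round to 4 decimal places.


Absolute value: |2.9| = 2.9.
Compare to lambda = 1.11.
Since |beta| > lambda, coefficient = sign(beta)*(|beta| - lambda) = 1.7900.

1.7900


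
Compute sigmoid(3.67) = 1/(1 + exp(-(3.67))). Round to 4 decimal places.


First, exp(-3.6700) = 0.0255.
Then sigma(z) = 1/(1 + 0.0255) = 0.9752.

0.9752


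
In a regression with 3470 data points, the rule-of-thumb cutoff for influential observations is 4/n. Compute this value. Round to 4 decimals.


Using the rule of thumb:
Threshold = 4 / 3470 = 0.0012.

0.0012


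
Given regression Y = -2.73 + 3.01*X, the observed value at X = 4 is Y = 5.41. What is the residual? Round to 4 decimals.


Fitted value at X = 4 is yhat = -2.73 + 3.01*4 = 9.3100.
Residual = 5.41 - 9.3100 = -3.9000.

-3.9000


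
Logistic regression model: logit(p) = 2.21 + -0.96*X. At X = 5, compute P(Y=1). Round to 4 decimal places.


Linear predictor: z = 2.21 + -0.96 * 5 = -2.5900.
P = 1/(1 + exp(2.5900)) = 1/(1 + 13.3298) = 0.0698.

0.0698


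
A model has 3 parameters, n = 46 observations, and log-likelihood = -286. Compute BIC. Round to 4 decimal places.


ln(46) = 3.828641.
k * ln(n) = 3 * 3.828641 = 11.485923.
-2L = 572.
BIC = 11.485923 + 572 = 583.485923, which rounds to 583.4859.

583.4859
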